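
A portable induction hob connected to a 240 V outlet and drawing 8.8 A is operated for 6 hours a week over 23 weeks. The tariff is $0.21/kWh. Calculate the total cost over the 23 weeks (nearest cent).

Power = 8.8 A × 240 V = 2112 W = 2.112 kW
Runtime = 6 h/week × 23 weeks = 138 h
Energy = 2.112 kW × 138 h = 291.456 kWh
Cost = 291.456 kWh × $0.21/kWh = $61.21

$61.21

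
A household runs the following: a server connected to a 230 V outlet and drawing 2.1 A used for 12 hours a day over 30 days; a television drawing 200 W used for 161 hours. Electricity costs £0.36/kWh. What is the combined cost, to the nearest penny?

server: Power = 2.1 A × 230 V = 483 W = 0.483 kW
server: Runtime = 12 h/day × 30 days = 360 h
server: 0.483 kW × 360 h = 173.88 kWh
television: 0.2 kW × 161 h = 32.2 kWh
Total energy = 206.08 kWh
Cost = 206.08 × £0.36 = £74.19

£74.19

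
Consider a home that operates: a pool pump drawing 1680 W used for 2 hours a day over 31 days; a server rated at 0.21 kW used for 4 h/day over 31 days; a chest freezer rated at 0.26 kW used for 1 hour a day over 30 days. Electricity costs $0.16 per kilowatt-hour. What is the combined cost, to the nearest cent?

$22.08

pool pump: Runtime = 2 h/day × 31 days = 62 h
pool pump: 1.68 kW × 62 h = 104.16 kWh
server: Runtime = 4 h/day × 31 days = 124 h
server: 0.21 kW × 124 h = 26.04 kWh
chest freezer: Runtime = 1 h/day × 30 days = 30 h
chest freezer: 0.26 kW × 30 h = 7.8 kWh
Total energy = 138 kWh
Cost = 138 × $0.16 = $22.08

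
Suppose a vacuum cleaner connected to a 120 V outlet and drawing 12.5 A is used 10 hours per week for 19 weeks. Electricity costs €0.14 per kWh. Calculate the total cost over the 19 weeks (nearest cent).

Power = 12.5 A × 120 V = 1500 W = 1.5 kW
Runtime = 10 h/week × 19 weeks = 190 h
Energy = 1.5 kW × 190 h = 285 kWh
Cost = 285 kWh × €0.14/kWh = €39.90

€39.90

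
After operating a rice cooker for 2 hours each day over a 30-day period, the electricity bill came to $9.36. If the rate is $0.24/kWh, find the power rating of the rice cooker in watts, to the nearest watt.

Energy = $9.36 ÷ $0.24/kWh = 39 kWh
Runtime = 2 h/day × 30 days = 60 h
Power = 39 kWh ÷ 60 h = 0.65 kW = 650 W

650 W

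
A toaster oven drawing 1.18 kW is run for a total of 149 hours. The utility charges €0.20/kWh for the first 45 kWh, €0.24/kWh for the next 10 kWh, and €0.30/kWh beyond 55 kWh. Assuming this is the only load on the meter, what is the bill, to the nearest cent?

€47.65

Energy = 1.18 kW × 149 h = 175.82 kWh
Tier 1 (0–45 kWh): 45 × €0.20 = €9
Tier 2 (45–55 kWh): 10 × €0.24 = €2.4
Above 55 kWh: 120.82 × €0.30 = €36.246
Bill = €47.65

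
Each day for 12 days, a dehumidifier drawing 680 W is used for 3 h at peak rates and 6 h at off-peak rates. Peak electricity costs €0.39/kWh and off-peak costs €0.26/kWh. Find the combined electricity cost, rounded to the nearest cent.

Peak energy = 0.68 kW × 3 h × 12 = 24.48 kWh
Off-peak energy = 0.68 kW × 6 h × 12 = 48.96 kWh
Cost = 24.48 × €0.39 + 48.96 × €0.26 = €9.5472 + €12.7296 = €22.28

€22.28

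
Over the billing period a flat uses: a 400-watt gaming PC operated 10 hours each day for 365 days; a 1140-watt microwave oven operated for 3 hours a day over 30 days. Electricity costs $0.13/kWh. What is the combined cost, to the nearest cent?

gaming PC: Runtime = 10 h/day × 365 days = 3650 h
gaming PC: 0.4 kW × 3650 h = 1460 kWh
microwave oven: Runtime = 3 h/day × 30 days = 90 h
microwave oven: 1.14 kW × 90 h = 102.6 kWh
Total energy = 1562.6 kWh
Cost = 1562.6 × $0.13 = $203.14

$203.14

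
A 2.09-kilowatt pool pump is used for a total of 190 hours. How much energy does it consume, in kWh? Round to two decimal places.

397.10 kWh

Energy = 2.09 kW × 190 h = 397.1 kWh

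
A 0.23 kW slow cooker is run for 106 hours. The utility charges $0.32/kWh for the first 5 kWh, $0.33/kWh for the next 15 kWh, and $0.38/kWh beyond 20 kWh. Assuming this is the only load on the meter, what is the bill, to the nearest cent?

Energy = 0.23 kW × 106 h = 24.38 kWh
Tier 1 (0–5 kWh): 5 × $0.32 = $1.6
Tier 2 (5–20 kWh): 15 × $0.33 = $4.95
Above 20 kWh: 4.38 × $0.38 = $1.6644
Bill = $8.21

$8.21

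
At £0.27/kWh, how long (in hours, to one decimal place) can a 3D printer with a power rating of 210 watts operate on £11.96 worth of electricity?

Energy available = £11.96 ÷ £0.27/kWh = 44.2963 kWh
Hours = 44.2963 kWh ÷ 0.21 kW = 210.9 h

210.9 h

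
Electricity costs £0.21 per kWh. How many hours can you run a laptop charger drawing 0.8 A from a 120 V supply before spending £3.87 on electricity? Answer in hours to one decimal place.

Power = 0.8 A × 120 V = 96 W = 0.096 kW
Energy available = £3.87 ÷ £0.21/kWh = 18.4286 kWh
Hours = 18.4286 kWh ÷ 0.096 kW = 192.0 h

192.0 h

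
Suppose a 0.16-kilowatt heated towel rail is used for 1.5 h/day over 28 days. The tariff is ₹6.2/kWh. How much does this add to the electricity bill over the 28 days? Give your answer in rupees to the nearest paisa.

Runtime = 1.5 h/day × 28 days = 42 h
Energy = 0.16 kW × 42 h = 6.72 kWh
Cost = 6.72 kWh × ₹6.2/kWh = ₹41.66

₹41.66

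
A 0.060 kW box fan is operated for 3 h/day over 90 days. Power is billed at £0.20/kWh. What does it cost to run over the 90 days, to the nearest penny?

Runtime = 3 h/day × 90 days = 270 h
Energy = 0.06 kW × 270 h = 16.2 kWh
Cost = 16.2 kWh × £0.20/kWh = £3.24

£3.24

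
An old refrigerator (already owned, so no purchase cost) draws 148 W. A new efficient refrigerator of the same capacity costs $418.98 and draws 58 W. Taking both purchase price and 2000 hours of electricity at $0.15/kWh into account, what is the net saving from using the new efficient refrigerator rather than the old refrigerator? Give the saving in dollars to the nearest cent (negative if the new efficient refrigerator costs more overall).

old refrigerator: $0.00 + (148/1000) kW × 2000 h × $0.15 = $0.00 + $44.4 = $44.4
new efficient refrigerator: $418.98 + (58/1000) kW × 2000 h × $0.15 = $418.98 + $17.4 = $436.38
Saving = $44.4 − $436.38 = −$391.98

-$391.98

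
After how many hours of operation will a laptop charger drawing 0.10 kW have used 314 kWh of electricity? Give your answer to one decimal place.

3140.0 h

Hours = 314 kWh ÷ 0.1 kW = 3140.0 h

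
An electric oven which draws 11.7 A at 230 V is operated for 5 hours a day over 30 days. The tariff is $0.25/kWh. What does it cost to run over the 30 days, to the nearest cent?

Power = 11.7 A × 230 V = 2691 W = 2.691 kW
Runtime = 5 h/day × 30 days = 150 h
Energy = 2.691 kW × 150 h = 403.65 kWh
Cost = 403.65 kWh × $0.25/kWh = $100.91

$100.91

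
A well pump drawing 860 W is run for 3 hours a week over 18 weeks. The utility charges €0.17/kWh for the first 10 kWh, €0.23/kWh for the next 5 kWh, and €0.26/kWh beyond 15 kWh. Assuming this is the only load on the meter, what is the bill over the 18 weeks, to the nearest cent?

€11.02

Runtime = 3 h/week × 18 weeks = 54 h
Energy = 0.86 kW × 54 h = 46.44 kWh
Tier 1 (0–10 kWh): 10 × €0.17 = €1.7
Tier 2 (10–15 kWh): 5 × €0.23 = €1.15
Above 15 kWh: 31.44 × €0.26 = €8.1744
Bill = €11.02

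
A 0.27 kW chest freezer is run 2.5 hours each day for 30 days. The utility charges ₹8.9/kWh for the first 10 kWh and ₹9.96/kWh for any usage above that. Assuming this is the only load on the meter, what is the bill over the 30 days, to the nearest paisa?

₹191.09

Runtime = 2.5 h/day × 30 days = 75 h
Energy = 0.27 kW × 75 h = 20.25 kWh
Tier 1 (0–10 kWh): 10 × ₹8.9 = ₹89
Above 10 kWh: 10.25 × ₹9.96 = ₹102.09
Bill = ₹191.09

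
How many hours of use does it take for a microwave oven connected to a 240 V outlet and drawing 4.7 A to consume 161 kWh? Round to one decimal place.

142.7 h

Power = 4.7 A × 240 V = 1128 W = 1.128 kW
Hours = 161 kWh ÷ 1.128 kW = 142.7 h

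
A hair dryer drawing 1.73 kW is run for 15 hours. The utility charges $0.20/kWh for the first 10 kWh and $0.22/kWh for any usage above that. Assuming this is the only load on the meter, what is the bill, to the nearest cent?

$5.51

Energy = 1.73 kW × 15 h = 25.95 kWh
Tier 1 (0–10 kWh): 10 × $0.20 = $2
Above 10 kWh: 15.95 × $0.22 = $3.509
Bill = $5.51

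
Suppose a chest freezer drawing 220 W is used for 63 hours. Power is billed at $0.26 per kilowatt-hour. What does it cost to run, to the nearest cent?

Energy = 0.22 kW × 63 h = 13.86 kWh
Cost = 13.86 kWh × $0.26/kWh = $3.60

$3.60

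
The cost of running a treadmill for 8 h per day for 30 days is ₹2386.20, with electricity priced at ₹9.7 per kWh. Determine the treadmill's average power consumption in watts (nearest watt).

1025 W

Energy = ₹2386.20 ÷ ₹9.7/kWh = 246 kWh
Runtime = 8 h/day × 30 days = 240 h
Power = 246 kWh ÷ 240 h = 1.025 kW = 1025 W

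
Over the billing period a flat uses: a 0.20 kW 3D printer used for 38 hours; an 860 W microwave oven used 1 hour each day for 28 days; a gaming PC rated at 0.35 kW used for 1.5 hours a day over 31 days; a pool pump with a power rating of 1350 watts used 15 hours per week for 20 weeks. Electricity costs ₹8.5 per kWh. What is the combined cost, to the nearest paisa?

3D printer: 0.2 kW × 38 h = 7.6 kWh
microwave oven: Runtime = 1 h/day × 28 days = 28 h
microwave oven: 0.86 kW × 28 h = 24.08 kWh
gaming PC: Runtime = 1.5 h/day × 31 days = 46.5 h
gaming PC: 0.35 kW × 46.5 h = 16.275 kWh
pool pump: Runtime = 15 h/week × 20 weeks = 300 h
pool pump: 1.35 kW × 300 h = 405 kWh
Total energy = 452.955 kWh
Cost = 452.955 × ₹8.5 = ₹3850.12

₹3850.12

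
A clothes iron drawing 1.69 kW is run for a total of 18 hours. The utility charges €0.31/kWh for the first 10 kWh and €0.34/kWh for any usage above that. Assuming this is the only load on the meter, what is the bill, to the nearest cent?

Energy = 1.69 kW × 18 h = 30.42 kWh
Tier 1 (0–10 kWh): 10 × €0.31 = €3.1
Above 10 kWh: 20.42 × €0.34 = €6.9428
Bill = €10.04

€10.04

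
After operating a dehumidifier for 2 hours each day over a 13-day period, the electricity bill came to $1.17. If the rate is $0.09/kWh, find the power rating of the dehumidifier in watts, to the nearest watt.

Energy = $1.17 ÷ $0.09/kWh = 13 kWh
Runtime = 2 h/day × 13 days = 26 h
Power = 13 kWh ÷ 26 h = 0.5 kW = 500 W

500 W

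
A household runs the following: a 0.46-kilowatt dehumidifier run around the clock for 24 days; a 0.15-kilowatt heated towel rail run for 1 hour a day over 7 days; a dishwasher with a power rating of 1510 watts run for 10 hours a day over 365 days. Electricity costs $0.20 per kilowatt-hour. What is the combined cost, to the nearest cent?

dehumidifier: Runtime = 24 h × 24 = 576 h
dehumidifier: 0.46 kW × 576 h = 264.96 kWh
heated towel rail: Runtime = 1 h/day × 7 days = 7 h
heated towel rail: 0.15 kW × 7 h = 1.05 kWh
dishwasher: Runtime = 10 h/day × 365 days = 3650 h
dishwasher: 1.51 kW × 3650 h = 5511.5 kWh
Total energy = 5777.51 kWh
Cost = 5777.51 × $0.20 = $1155.50

$1155.50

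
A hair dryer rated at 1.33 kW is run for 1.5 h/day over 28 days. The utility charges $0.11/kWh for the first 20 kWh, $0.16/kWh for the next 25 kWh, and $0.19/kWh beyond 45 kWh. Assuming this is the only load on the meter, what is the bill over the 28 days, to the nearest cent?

$8.26

Runtime = 1.5 h/day × 28 days = 42 h
Energy = 1.33 kW × 42 h = 55.86 kWh
Tier 1 (0–20 kWh): 20 × $0.11 = $2.2
Tier 2 (20–45 kWh): 25 × $0.16 = $4
Above 45 kWh: 10.86 × $0.19 = $2.0634
Bill = $8.26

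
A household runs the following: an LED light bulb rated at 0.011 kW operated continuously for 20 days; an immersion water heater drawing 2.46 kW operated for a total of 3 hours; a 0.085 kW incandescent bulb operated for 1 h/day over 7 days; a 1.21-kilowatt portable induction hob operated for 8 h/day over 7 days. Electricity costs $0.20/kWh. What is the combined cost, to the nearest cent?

LED light bulb: Runtime = 24 h × 20 = 480 h
LED light bulb: 0.011 kW × 480 h = 5.28 kWh
immersion water heater: 2.46 kW × 3 h = 7.38 kWh
incandescent bulb: Runtime = 1 h/day × 7 days = 7 h
incandescent bulb: 0.085 kW × 7 h = 0.595 kWh
portable induction hob: Runtime = 8 h/day × 7 days = 56 h
portable induction hob: 1.21 kW × 56 h = 67.76 kWh
Total energy = 81.015 kWh
Cost = 81.015 × $0.20 = $16.20

$16.20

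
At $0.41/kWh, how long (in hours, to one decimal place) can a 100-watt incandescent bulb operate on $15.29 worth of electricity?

372.9 h

Energy available = $15.29 ÷ $0.41/kWh = 37.2927 kWh
Hours = 37.2927 kWh ÷ 0.1 kW = 372.9 h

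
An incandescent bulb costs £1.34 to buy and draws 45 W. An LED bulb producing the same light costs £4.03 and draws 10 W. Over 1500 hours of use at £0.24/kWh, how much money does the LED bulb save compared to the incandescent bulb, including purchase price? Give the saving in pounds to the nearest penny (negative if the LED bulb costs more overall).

incandescent bulb: £1.34 + (45/1000) kW × 1500 h × £0.24 = £1.34 + £16.2 = £17.54
LED bulb: £4.03 + (10/1000) kW × 1500 h × £0.24 = £4.03 + £3.6 = £7.63
Saving = £17.54 − £7.63 = £9.91

£9.91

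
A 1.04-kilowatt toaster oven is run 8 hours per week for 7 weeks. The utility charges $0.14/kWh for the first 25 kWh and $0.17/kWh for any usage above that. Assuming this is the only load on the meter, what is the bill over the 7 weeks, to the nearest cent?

$9.15

Runtime = 8 h/week × 7 weeks = 56 h
Energy = 1.04 kW × 56 h = 58.24 kWh
Tier 1 (0–25 kWh): 25 × $0.14 = $3.5
Above 25 kWh: 33.24 × $0.17 = $5.6508
Bill = $9.15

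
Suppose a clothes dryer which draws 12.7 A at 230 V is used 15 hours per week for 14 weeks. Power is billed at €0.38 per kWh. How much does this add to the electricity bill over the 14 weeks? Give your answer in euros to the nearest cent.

€233.10

Power = 12.7 A × 230 V = 2921 W = 2.921 kW
Runtime = 15 h/week × 14 weeks = 210 h
Energy = 2.921 kW × 210 h = 613.41 kWh
Cost = 613.41 kWh × €0.38/kWh = €233.10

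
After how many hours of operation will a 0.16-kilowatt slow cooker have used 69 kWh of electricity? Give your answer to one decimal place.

431.3 h

Hours = 69 kWh ÷ 0.16 kW = 431.3 h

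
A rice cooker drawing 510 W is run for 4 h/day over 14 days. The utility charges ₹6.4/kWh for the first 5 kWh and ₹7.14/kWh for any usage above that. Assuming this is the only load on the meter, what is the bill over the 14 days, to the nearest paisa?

Runtime = 4 h/day × 14 days = 56 h
Energy = 0.51 kW × 56 h = 28.56 kWh
Tier 1 (0–5 kWh): 5 × ₹6.4 = ₹32
Above 5 kWh: 23.56 × ₹7.14 = ₹168.2184
Bill = ₹200.22

₹200.22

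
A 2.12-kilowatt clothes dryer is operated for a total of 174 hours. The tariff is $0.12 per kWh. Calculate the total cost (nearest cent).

Energy = 2.12 kW × 174 h = 368.88 kWh
Cost = 368.88 kWh × $0.12/kWh = $44.27

$44.27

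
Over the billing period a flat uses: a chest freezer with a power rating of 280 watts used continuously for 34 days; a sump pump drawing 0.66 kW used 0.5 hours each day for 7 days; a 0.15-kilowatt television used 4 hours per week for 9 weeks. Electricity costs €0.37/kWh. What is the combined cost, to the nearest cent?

chest freezer: Runtime = 24 h × 34 = 816 h
chest freezer: 0.28 kW × 816 h = 228.48 kWh
sump pump: Runtime = 0.5 h/day × 7 days = 3.5 h
sump pump: 0.66 kW × 3.5 h = 2.31 kWh
television: Runtime = 4 h/week × 9 weeks = 36 h
television: 0.15 kW × 36 h = 5.4 kWh
Total energy = 236.19 kWh
Cost = 236.19 × €0.37 = €87.39

€87.39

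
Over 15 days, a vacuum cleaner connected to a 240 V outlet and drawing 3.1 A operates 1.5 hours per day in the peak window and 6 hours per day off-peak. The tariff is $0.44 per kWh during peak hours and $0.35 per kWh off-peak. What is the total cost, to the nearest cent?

$30.80

Power = 3.1 A × 240 V = 744 W = 0.744 kW
Peak energy = 0.744 kW × 1.5 h × 15 = 16.74 kWh
Off-peak energy = 0.744 kW × 6 h × 15 = 66.96 kWh
Cost = 16.74 × $0.44 + 66.96 × $0.35 = $7.3656 + $23.436 = $30.80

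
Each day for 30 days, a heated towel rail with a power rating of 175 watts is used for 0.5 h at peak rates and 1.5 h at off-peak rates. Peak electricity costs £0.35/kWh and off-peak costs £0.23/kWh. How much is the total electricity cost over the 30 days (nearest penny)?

Peak energy = 0.175 kW × 0.5 h × 30 = 2.625 kWh
Off-peak energy = 0.175 kW × 1.5 h × 30 = 7.875 kWh
Cost = 2.625 × £0.35 + 7.875 × £0.23 = £0.91875 + £1.81125 = £2.73

£2.73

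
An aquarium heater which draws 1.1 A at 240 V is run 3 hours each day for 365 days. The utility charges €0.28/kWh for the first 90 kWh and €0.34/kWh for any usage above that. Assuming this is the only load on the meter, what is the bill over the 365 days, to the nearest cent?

Power = 1.1 A × 240 V = 264 W = 0.264 kW
Runtime = 3 h/day × 365 days = 1095 h
Energy = 0.264 kW × 1095 h = 289.08 kWh
Tier 1 (0–90 kWh): 90 × €0.28 = €25.2
Above 90 kWh: 199.08 × €0.34 = €67.6872
Bill = €92.89

€92.89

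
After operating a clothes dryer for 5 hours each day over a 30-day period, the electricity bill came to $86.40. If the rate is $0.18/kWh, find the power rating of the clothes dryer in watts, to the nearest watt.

Energy = $86.40 ÷ $0.18/kWh = 480 kWh
Runtime = 5 h/day × 30 days = 150 h
Power = 480 kWh ÷ 150 h = 3.2 kW = 3200 W

3200 W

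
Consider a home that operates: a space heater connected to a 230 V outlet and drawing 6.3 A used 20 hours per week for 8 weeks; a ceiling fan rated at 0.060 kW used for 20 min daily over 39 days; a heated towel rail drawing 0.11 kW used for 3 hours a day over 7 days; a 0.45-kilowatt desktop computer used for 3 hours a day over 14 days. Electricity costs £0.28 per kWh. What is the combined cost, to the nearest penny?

£71.07

space heater: Power = 6.3 A × 230 V = 1449 W = 1.449 kW
space heater: Runtime = 20 h/week × 8 weeks = 160 h
space heater: 1.449 kW × 160 h = 231.84 kWh
ceiling fan: Runtime = 20 min × 39 = 780 min = 13 h
ceiling fan: 0.06 kW × 13 h = 0.78 kWh
heated towel rail: Runtime = 3 h/day × 7 days = 21 h
heated towel rail: 0.11 kW × 21 h = 2.31 kWh
desktop computer: Runtime = 3 h/day × 14 days = 42 h
desktop computer: 0.45 kW × 42 h = 18.9 kWh
Total energy = 253.83 kWh
Cost = 253.83 × £0.28 = £71.07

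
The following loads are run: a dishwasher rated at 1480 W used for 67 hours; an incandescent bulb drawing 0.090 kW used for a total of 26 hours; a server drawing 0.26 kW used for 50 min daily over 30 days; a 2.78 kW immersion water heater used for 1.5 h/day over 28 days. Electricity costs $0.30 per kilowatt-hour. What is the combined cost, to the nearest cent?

$67.43

dishwasher: 1.48 kW × 67 h = 99.16 kWh
incandescent bulb: 0.09 kW × 26 h = 2.34 kWh
server: Runtime = 50 min × 30 = 1500 min = 25 h
server: 0.26 kW × 25 h = 6.5 kWh
immersion water heater: Runtime = 1.5 h/day × 28 days = 42 h
immersion water heater: 2.78 kW × 42 h = 116.76 kWh
Total energy = 224.76 kWh
Cost = 224.76 × $0.30 = $67.43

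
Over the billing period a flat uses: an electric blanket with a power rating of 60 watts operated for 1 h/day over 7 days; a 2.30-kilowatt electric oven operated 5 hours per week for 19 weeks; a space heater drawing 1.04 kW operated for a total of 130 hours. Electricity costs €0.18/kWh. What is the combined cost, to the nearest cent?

electric blanket: Runtime = 1 h/day × 7 days = 7 h
electric blanket: 0.06 kW × 7 h = 0.42 kWh
electric oven: Runtime = 5 h/week × 19 weeks = 95 h
electric oven: 2.3 kW × 95 h = 218.5 kWh
space heater: 1.04 kW × 130 h = 135.2 kWh
Total energy = 354.12 kWh
Cost = 354.12 × €0.18 = €63.74

€63.74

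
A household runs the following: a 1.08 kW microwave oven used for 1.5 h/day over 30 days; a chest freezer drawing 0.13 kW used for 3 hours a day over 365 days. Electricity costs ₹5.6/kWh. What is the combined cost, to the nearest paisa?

microwave oven: Runtime = 1.5 h/day × 30 days = 45 h
microwave oven: 1.08 kW × 45 h = 48.6 kWh
chest freezer: Runtime = 3 h/day × 365 days = 1095 h
chest freezer: 0.13 kW × 1095 h = 142.35 kWh
Total energy = 190.95 kWh
Cost = 190.95 × ₹5.6 = ₹1069.32

₹1069.32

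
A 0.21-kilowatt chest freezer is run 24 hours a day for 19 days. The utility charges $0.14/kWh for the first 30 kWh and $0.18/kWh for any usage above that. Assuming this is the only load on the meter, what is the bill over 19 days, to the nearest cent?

Runtime = 24 h × 19 = 456 h
Energy = 0.21 kW × 456 h = 95.76 kWh
Tier 1 (0–30 kWh): 30 × $0.14 = $4.2
Above 30 kWh: 65.76 × $0.18 = $11.8368
Bill = $16.04

$16.04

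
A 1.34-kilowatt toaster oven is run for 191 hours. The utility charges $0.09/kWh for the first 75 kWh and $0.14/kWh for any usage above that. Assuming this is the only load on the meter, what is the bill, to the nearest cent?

$32.08

Energy = 1.34 kW × 191 h = 255.94 kWh
Tier 1 (0–75 kWh): 75 × $0.09 = $6.75
Above 75 kWh: 180.94 × $0.14 = $25.3316
Bill = $32.08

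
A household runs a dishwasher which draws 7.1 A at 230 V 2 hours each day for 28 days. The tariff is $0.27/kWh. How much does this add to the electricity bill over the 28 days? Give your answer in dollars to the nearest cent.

$24.69

Power = 7.1 A × 230 V = 1633 W = 1.633 kW
Runtime = 2 h/day × 28 days = 56 h
Energy = 1.633 kW × 56 h = 91.448 kWh
Cost = 91.448 kWh × $0.27/kWh = $24.69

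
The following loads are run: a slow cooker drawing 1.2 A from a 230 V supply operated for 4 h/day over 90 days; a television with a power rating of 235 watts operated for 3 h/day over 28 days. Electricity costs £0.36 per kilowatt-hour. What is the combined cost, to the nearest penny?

slow cooker: Power = 1.2 A × 230 V = 276 W = 0.276 kW
slow cooker: Runtime = 4 h/day × 90 days = 360 h
slow cooker: 0.276 kW × 360 h = 99.36 kWh
television: Runtime = 3 h/day × 28 days = 84 h
television: 0.235 kW × 84 h = 19.74 kWh
Total energy = 119.1 kWh
Cost = 119.1 × £0.36 = £42.88

£42.88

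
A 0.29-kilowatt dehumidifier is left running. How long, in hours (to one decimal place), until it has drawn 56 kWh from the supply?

193.1 h

Hours = 56 kWh ÷ 0.29 kW = 193.1 h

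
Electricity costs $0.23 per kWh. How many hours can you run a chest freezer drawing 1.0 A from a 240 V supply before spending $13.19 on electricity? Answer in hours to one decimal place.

Power = 1.0 A × 240 V = 240 W = 0.24 kW
Energy available = $13.19 ÷ $0.23/kWh = 57.3478 kWh
Hours = 57.3478 kWh ÷ 0.24 kW = 238.9 h

238.9 h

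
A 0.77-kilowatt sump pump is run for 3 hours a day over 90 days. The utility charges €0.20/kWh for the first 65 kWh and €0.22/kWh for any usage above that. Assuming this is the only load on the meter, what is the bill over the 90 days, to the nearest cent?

Runtime = 3 h/day × 90 days = 270 h
Energy = 0.77 kW × 270 h = 207.9 kWh
Tier 1 (0–65 kWh): 65 × €0.20 = €13
Above 65 kWh: 142.9 × €0.22 = €31.438
Bill = €44.44

€44.44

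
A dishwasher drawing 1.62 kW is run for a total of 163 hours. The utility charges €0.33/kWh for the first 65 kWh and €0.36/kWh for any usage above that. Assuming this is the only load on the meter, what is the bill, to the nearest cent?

€93.11

Energy = 1.62 kW × 163 h = 264.06 kWh
Tier 1 (0–65 kWh): 65 × €0.33 = €21.45
Above 65 kWh: 199.06 × €0.36 = €71.6616
Bill = €93.11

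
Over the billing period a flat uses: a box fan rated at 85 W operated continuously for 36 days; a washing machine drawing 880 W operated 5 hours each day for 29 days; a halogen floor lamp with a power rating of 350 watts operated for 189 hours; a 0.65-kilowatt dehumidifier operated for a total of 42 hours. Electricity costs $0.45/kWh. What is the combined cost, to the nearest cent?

box fan: Runtime = 24 h × 36 = 864 h
box fan: 0.085 kW × 864 h = 73.44 kWh
washing machine: Runtime = 5 h/day × 29 days = 145 h
washing machine: 0.88 kW × 145 h = 127.6 kWh
halogen floor lamp: 0.35 kW × 189 h = 66.15 kWh
dehumidifier: 0.65 kW × 42 h = 27.3 kWh
Total energy = 294.49 kWh
Cost = 294.49 × $0.45 = $132.52

$132.52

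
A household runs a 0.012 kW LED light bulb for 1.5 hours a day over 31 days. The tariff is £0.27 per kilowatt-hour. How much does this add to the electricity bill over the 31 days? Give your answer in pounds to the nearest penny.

£0.15

Runtime = 1.5 h/day × 31 days = 46.5 h
Energy = 0.012 kW × 46.5 h = 0.558 kWh
Cost = 0.558 kWh × £0.27/kWh = £0.15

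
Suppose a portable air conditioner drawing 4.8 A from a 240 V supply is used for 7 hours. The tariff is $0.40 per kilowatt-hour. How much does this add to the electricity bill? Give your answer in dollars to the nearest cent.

$3.23

Power = 4.8 A × 240 V = 1152 W = 1.152 kW
Energy = 1.152 kW × 7 h = 8.064 kWh
Cost = 8.064 kWh × $0.40/kWh = $3.23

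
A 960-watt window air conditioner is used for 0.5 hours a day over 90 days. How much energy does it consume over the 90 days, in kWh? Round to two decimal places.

Runtime = 0.5 h/day × 90 days = 45 h
Energy = 0.96 kW × 45 h = 43.2 kWh

43.20 kWh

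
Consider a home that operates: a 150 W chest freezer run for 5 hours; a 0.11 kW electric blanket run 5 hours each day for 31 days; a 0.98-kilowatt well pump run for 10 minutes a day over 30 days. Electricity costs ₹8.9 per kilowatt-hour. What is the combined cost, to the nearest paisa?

₹202.03

chest freezer: 0.15 kW × 5 h = 0.75 kWh
electric blanket: Runtime = 5 h/day × 31 days = 155 h
electric blanket: 0.11 kW × 155 h = 17.05 kWh
well pump: Runtime = 10 min × 30 = 300 min = 5 h
well pump: 0.98 kW × 5 h = 4.9 kWh
Total energy = 22.7 kWh
Cost = 22.7 × ₹8.9 = ₹202.03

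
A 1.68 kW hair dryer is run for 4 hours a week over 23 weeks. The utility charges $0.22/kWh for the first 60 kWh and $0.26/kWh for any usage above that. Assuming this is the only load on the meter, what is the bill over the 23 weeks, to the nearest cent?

Runtime = 4 h/week × 23 weeks = 92 h
Energy = 1.68 kW × 92 h = 154.56 kWh
Tier 1 (0–60 kWh): 60 × $0.22 = $13.2
Above 60 kWh: 94.56 × $0.26 = $24.5856
Bill = $37.79

$37.79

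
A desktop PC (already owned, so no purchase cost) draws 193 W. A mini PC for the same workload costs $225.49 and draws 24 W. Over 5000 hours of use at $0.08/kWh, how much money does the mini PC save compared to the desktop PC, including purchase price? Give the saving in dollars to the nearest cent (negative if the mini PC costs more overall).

desktop PC: $0.00 + (193/1000) kW × 5000 h × $0.08 = $0.00 + $77.2 = $77.2
mini PC: $225.49 + (24/1000) kW × 5000 h × $0.08 = $225.49 + $9.6 = $235.09
Saving = $77.2 − $235.09 = −$157.89

-$157.89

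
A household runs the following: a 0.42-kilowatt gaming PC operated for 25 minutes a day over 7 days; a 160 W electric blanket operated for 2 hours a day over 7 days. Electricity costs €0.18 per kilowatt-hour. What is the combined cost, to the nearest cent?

gaming PC: Runtime = 25 min × 7 = 175 min = 2.916666… h
gaming PC: 0.42 kW × 2.916666… h = 1.225 kWh
electric blanket: Runtime = 2 h/day × 7 days = 14 h
electric blanket: 0.16 kW × 14 h = 2.24 kWh
Total energy = 3.465 kWh
Cost = 3.465 × €0.18 = €0.62

€0.62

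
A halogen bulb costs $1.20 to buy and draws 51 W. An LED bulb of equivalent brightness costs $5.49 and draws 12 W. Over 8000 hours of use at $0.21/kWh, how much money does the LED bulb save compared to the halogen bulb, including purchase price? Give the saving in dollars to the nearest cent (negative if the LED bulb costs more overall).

halogen bulb: $1.20 + (51/1000) kW × 8000 h × $0.21 = $1.20 + $85.68 = $86.88
LED bulb: $5.49 + (12/1000) kW × 8000 h × $0.21 = $5.49 + $20.16 = $25.65
Saving = $86.88 − $25.65 = $61.23

$61.23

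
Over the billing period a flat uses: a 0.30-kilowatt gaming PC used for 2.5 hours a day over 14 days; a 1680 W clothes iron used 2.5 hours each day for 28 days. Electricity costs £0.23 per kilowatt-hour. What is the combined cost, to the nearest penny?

£29.46

gaming PC: Runtime = 2.5 h/day × 14 days = 35 h
gaming PC: 0.3 kW × 35 h = 10.5 kWh
clothes iron: Runtime = 2.5 h/day × 28 days = 70 h
clothes iron: 1.68 kW × 70 h = 117.6 kWh
Total energy = 128.1 kWh
Cost = 128.1 × £0.23 = £29.46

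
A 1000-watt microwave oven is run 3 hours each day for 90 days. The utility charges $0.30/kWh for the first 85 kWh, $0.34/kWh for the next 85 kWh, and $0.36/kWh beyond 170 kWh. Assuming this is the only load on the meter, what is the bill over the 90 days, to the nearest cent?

$90.40

Runtime = 3 h/day × 90 days = 270 h
Energy = 1 kW × 270 h = 270 kWh
Tier 1 (0–85 kWh): 85 × $0.30 = $25.5
Tier 2 (85–170 kWh): 85 × $0.34 = $28.9
Above 170 kWh: 100 × $0.36 = $36
Bill = $90.40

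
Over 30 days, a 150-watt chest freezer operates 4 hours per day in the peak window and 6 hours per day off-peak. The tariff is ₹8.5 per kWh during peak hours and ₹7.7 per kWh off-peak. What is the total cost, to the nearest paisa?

Peak energy = 0.15 kW × 4 h × 30 = 18 kWh
Off-peak energy = 0.15 kW × 6 h × 30 = 27 kWh
Cost = 18 × ₹8.5 + 27 × ₹7.7 = ₹153 + ₹207.9 = ₹360.90

₹360.90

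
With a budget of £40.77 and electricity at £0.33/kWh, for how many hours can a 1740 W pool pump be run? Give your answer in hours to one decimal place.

Energy available = £40.77 ÷ £0.33/kWh = 123.5455 kWh
Hours = 123.5455 kWh ÷ 1.74 kW = 71.0 h

71.0 h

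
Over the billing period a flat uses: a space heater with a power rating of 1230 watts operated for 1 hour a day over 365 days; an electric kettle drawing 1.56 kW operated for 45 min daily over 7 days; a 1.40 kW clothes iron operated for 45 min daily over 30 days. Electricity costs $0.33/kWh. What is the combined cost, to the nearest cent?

space heater: Runtime = 1 h/day × 365 days = 365 h
space heater: 1.23 kW × 365 h = 448.95 kWh
electric kettle: Runtime = 45 min × 7 = 315 min = 5.25 h
electric kettle: 1.56 kW × 5.25 h = 8.19 kWh
clothes iron: Runtime = 45 min × 30 = 1350 min = 22.5 h
clothes iron: 1.4 kW × 22.5 h = 31.5 kWh
Total energy = 488.64 kWh
Cost = 488.64 × $0.33 = $161.25

$161.25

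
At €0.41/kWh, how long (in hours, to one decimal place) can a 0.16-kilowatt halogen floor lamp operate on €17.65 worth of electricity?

Energy available = €17.65 ÷ €0.41/kWh = 43.0488 kWh
Hours = 43.0488 kWh ÷ 0.16 kW = 269.1 h

269.1 h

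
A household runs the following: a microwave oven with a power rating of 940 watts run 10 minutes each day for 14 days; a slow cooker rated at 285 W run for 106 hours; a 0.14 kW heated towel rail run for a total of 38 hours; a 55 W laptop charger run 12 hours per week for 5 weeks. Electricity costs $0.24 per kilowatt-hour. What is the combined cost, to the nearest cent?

$9.85

microwave oven: Runtime = 10 min × 14 = 140 min = 2.333333… h
microwave oven: 0.94 kW × 2.333333… h = 2.193333… kWh
slow cooker: 0.285 kW × 106 h = 30.21 kWh
heated towel rail: 0.14 kW × 38 h = 5.32 kWh
laptop charger: Runtime = 12 h/week × 5 weeks = 60 h
laptop charger: 0.055 kW × 60 h = 3.3 kWh
Total energy = 41.023333… kWh
Cost = 41.023333… × $0.24 = $9.85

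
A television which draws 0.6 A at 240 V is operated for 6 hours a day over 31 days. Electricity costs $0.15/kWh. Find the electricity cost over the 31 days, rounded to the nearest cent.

$4.02

Power = 0.6 A × 240 V = 144 W = 0.144 kW
Runtime = 6 h/day × 31 days = 186 h
Energy = 0.144 kW × 186 h = 26.784 kWh
Cost = 26.784 kWh × $0.15/kWh = $4.02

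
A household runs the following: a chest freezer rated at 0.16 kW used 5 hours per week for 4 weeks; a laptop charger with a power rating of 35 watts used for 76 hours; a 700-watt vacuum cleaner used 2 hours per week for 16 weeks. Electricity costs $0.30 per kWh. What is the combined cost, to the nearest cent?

$8.48

chest freezer: Runtime = 5 h/week × 4 weeks = 20 h
chest freezer: 0.16 kW × 20 h = 3.2 kWh
laptop charger: 0.035 kW × 76 h = 2.66 kWh
vacuum cleaner: Runtime = 2 h/week × 16 weeks = 32 h
vacuum cleaner: 0.7 kW × 32 h = 22.4 kWh
Total energy = 28.26 kWh
Cost = 28.26 × $0.30 = $8.48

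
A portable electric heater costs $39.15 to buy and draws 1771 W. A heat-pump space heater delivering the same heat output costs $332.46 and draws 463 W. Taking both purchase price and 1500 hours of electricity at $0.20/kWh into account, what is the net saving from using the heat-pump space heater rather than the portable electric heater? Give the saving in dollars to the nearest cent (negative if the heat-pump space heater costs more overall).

$99.09

portable electric heater: $39.15 + (1771/1000) kW × 1500 h × $0.20 = $39.15 + $531.3 = $570.45
heat-pump space heater: $332.46 + (463/1000) kW × 1500 h × $0.20 = $332.46 + $138.9 = $471.36
Saving = $570.45 − $471.36 = $99.09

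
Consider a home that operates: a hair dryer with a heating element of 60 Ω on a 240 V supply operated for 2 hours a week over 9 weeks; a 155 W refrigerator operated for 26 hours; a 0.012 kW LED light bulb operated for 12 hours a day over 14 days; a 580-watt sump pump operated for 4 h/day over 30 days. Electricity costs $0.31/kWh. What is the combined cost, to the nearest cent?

$28.81

hair dryer: Power = V²/R = 240²/60 = 960 W = 0.96 kW
hair dryer: Runtime = 2 h/week × 9 weeks = 18 h
hair dryer: 0.96 kW × 18 h = 17.28 kWh
refrigerator: 0.155 kW × 26 h = 4.03 kWh
LED light bulb: Runtime = 12 h/day × 14 days = 168 h
LED light bulb: 0.012 kW × 168 h = 2.016 kWh
sump pump: Runtime = 4 h/day × 30 days = 120 h
sump pump: 0.58 kW × 120 h = 69.6 kWh
Total energy = 92.926 kWh
Cost = 92.926 × $0.31 = $28.81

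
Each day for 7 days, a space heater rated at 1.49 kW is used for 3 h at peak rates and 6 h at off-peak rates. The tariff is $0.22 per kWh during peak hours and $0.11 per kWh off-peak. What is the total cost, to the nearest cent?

Peak energy = 1.49 kW × 3 h × 7 = 31.29 kWh
Off-peak energy = 1.49 kW × 6 h × 7 = 62.58 kWh
Cost = 31.29 × $0.22 + 62.58 × $0.11 = $6.8838 + $6.8838 = $13.77

$13.77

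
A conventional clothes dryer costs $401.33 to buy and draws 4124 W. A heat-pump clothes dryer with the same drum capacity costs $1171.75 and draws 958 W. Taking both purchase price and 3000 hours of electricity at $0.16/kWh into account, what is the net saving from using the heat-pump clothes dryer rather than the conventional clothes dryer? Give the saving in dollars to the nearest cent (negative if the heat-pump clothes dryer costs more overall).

$749.26

conventional clothes dryer: $401.33 + (4124/1000) kW × 3000 h × $0.16 = $401.33 + $1979.52 = $2380.85
heat-pump clothes dryer: $1171.75 + (958/1000) kW × 3000 h × $0.16 = $1171.75 + $459.84 = $1631.59
Saving = $2380.85 − $1631.59 = $749.26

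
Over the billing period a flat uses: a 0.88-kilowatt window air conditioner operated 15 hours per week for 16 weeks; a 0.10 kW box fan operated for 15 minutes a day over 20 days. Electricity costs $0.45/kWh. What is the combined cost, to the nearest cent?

window air conditioner: Runtime = 15 h/week × 16 weeks = 240 h
window air conditioner: 0.88 kW × 240 h = 211.2 kWh
box fan: Runtime = 15 min × 20 = 300 min = 5 h
box fan: 0.1 kW × 5 h = 0.5 kWh
Total energy = 211.7 kWh
Cost = 211.7 × $0.45 = $95.27

$95.27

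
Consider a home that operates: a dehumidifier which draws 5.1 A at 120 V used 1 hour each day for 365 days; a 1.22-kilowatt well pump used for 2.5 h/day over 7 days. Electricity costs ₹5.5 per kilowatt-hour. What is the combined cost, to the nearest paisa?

dehumidifier: Power = 5.1 A × 120 V = 612 W = 0.612 kW
dehumidifier: Runtime = 1 h/day × 365 days = 365 h
dehumidifier: 0.612 kW × 365 h = 223.38 kWh
well pump: Runtime = 2.5 h/day × 7 days = 17.5 h
well pump: 1.22 kW × 17.5 h = 21.35 kWh
Total energy = 244.73 kWh
Cost = 244.73 × ₹5.5 = ₹1346.02

₹1346.02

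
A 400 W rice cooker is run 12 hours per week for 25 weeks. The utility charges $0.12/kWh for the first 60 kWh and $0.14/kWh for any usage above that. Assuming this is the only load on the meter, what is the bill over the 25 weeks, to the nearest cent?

$15.60

Runtime = 12 h/week × 25 weeks = 300 h
Energy = 0.4 kW × 300 h = 120 kWh
Tier 1 (0–60 kWh): 60 × $0.12 = $7.2
Above 60 kWh: 60 × $0.14 = $8.4
Bill = $15.60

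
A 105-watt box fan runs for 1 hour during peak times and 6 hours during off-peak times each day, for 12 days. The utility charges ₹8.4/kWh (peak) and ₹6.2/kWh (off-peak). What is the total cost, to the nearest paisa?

₹57.46

Peak energy = 0.105 kW × 1 h × 12 = 1.26 kWh
Off-peak energy = 0.105 kW × 6 h × 12 = 7.56 kWh
Cost = 1.26 × ₹8.4 + 7.56 × ₹6.2 = ₹10.584 + ₹46.872 = ₹57.46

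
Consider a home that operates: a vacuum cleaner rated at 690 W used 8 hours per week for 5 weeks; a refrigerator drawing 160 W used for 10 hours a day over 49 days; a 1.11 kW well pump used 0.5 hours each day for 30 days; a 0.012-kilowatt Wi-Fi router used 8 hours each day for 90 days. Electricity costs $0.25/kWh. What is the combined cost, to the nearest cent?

vacuum cleaner: Runtime = 8 h/week × 5 weeks = 40 h
vacuum cleaner: 0.69 kW × 40 h = 27.6 kWh
refrigerator: Runtime = 10 h/day × 49 days = 490 h
refrigerator: 0.16 kW × 490 h = 78.4 kWh
well pump: Runtime = 0.5 h/day × 30 days = 15 h
well pump: 1.11 kW × 15 h = 16.65 kWh
Wi-Fi router: Runtime = 8 h/day × 90 days = 720 h
Wi-Fi router: 0.012 kW × 720 h = 8.64 kWh
Total energy = 131.29 kWh
Cost = 131.29 × $0.25 = $32.82

$32.82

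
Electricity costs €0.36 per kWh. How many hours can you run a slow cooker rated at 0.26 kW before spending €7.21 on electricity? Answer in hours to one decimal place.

77.0 h

Energy available = €7.21 ÷ €0.36/kWh = 20.0278 kWh
Hours = 20.0278 kWh ÷ 0.26 kW = 77.0 h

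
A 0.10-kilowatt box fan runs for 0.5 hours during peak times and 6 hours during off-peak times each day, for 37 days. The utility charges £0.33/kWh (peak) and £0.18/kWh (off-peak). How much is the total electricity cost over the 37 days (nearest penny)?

Peak energy = 0.1 kW × 0.5 h × 37 = 1.85 kWh
Off-peak energy = 0.1 kW × 6 h × 37 = 22.2 kWh
Cost = 1.85 × £0.33 + 22.2 × £0.18 = £0.6105 + £3.996 = £4.61

£4.61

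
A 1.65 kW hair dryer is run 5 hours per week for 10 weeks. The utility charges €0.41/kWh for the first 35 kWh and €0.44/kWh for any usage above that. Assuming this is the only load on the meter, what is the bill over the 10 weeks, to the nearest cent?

Runtime = 5 h/week × 10 weeks = 50 h
Energy = 1.65 kW × 50 h = 82.5 kWh
Tier 1 (0–35 kWh): 35 × €0.41 = €14.35
Above 35 kWh: 47.5 × €0.44 = €20.9
Bill = €35.25

€35.25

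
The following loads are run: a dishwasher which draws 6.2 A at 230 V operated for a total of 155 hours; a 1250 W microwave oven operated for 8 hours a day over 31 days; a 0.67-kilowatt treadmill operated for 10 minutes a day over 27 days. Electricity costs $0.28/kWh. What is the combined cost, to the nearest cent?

dishwasher: Power = 6.2 A × 230 V = 1426 W = 1.426 kW
dishwasher: 1.426 kW × 155 h = 221.03 kWh
microwave oven: Runtime = 8 h/day × 31 days = 248 h
microwave oven: 1.25 kW × 248 h = 310 kWh
treadmill: Runtime = 10 min × 27 = 270 min = 4.5 h
treadmill: 0.67 kW × 4.5 h = 3.015 kWh
Total energy = 534.045 kWh
Cost = 534.045 × $0.28 = $149.53

$149.53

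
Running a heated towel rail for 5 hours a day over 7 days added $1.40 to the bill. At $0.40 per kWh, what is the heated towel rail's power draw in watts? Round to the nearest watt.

Energy = $1.40 ÷ $0.40/kWh = 3.5 kWh
Runtime = 5 h/day × 7 days = 35 h
Power = 3.5 kWh ÷ 35 h = 0.1 kW = 100 W

100 W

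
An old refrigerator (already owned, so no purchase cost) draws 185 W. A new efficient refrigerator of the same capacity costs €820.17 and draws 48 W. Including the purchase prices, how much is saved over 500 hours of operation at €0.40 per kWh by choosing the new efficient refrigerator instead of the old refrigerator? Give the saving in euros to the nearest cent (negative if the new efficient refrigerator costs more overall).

old refrigerator: €0.00 + (185/1000) kW × 500 h × €0.40 = €0.00 + €37 = €37
new efficient refrigerator: €820.17 + (48/1000) kW × 500 h × €0.40 = €820.17 + €9.6 = €829.77
Saving = €37 − €829.77 = −€792.77

-€792.77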